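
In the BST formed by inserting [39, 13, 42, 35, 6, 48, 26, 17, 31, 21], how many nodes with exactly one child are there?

Tree built from: [39, 13, 42, 35, 6, 48, 26, 17, 31, 21]
Tree (level-order array): [39, 13, 42, 6, 35, None, 48, None, None, 26, None, None, None, 17, 31, None, 21]
Rule: These are nodes with exactly 1 non-null child.
Per-node child counts:
  node 39: 2 child(ren)
  node 13: 2 child(ren)
  node 6: 0 child(ren)
  node 35: 1 child(ren)
  node 26: 2 child(ren)
  node 17: 1 child(ren)
  node 21: 0 child(ren)
  node 31: 0 child(ren)
  node 42: 1 child(ren)
  node 48: 0 child(ren)
Matching nodes: [35, 17, 42]
Count of nodes with exactly one child: 3


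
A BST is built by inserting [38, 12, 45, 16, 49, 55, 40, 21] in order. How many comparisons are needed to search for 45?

Search path for 45: 38 -> 45
Found: True
Comparisons: 2


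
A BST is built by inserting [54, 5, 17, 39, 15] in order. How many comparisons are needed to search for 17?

Search path for 17: 54 -> 5 -> 17
Found: True
Comparisons: 3


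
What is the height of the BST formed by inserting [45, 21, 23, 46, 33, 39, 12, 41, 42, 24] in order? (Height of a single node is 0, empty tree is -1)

Insertion order: [45, 21, 23, 46, 33, 39, 12, 41, 42, 24]
Tree (level-order array): [45, 21, 46, 12, 23, None, None, None, None, None, 33, 24, 39, None, None, None, 41, None, 42]
Compute height bottom-up (empty subtree = -1):
  height(12) = 1 + max(-1, -1) = 0
  height(24) = 1 + max(-1, -1) = 0
  height(42) = 1 + max(-1, -1) = 0
  height(41) = 1 + max(-1, 0) = 1
  height(39) = 1 + max(-1, 1) = 2
  height(33) = 1 + max(0, 2) = 3
  height(23) = 1 + max(-1, 3) = 4
  height(21) = 1 + max(0, 4) = 5
  height(46) = 1 + max(-1, -1) = 0
  height(45) = 1 + max(5, 0) = 6
Height = 6


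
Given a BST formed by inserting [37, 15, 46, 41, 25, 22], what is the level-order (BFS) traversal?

Tree insertion order: [37, 15, 46, 41, 25, 22]
Tree (level-order array): [37, 15, 46, None, 25, 41, None, 22]
BFS from the root, enqueuing left then right child of each popped node:
  queue [37] -> pop 37, enqueue [15, 46], visited so far: [37]
  queue [15, 46] -> pop 15, enqueue [25], visited so far: [37, 15]
  queue [46, 25] -> pop 46, enqueue [41], visited so far: [37, 15, 46]
  queue [25, 41] -> pop 25, enqueue [22], visited so far: [37, 15, 46, 25]
  queue [41, 22] -> pop 41, enqueue [none], visited so far: [37, 15, 46, 25, 41]
  queue [22] -> pop 22, enqueue [none], visited so far: [37, 15, 46, 25, 41, 22]
Result: [37, 15, 46, 25, 41, 22]


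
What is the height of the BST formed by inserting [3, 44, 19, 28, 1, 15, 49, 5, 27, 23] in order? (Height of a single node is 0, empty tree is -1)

Insertion order: [3, 44, 19, 28, 1, 15, 49, 5, 27, 23]
Tree (level-order array): [3, 1, 44, None, None, 19, 49, 15, 28, None, None, 5, None, 27, None, None, None, 23]
Compute height bottom-up (empty subtree = -1):
  height(1) = 1 + max(-1, -1) = 0
  height(5) = 1 + max(-1, -1) = 0
  height(15) = 1 + max(0, -1) = 1
  height(23) = 1 + max(-1, -1) = 0
  height(27) = 1 + max(0, -1) = 1
  height(28) = 1 + max(1, -1) = 2
  height(19) = 1 + max(1, 2) = 3
  height(49) = 1 + max(-1, -1) = 0
  height(44) = 1 + max(3, 0) = 4
  height(3) = 1 + max(0, 4) = 5
Height = 5


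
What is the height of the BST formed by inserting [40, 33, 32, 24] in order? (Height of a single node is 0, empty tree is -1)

Insertion order: [40, 33, 32, 24]
Tree (level-order array): [40, 33, None, 32, None, 24]
Compute height bottom-up (empty subtree = -1):
  height(24) = 1 + max(-1, -1) = 0
  height(32) = 1 + max(0, -1) = 1
  height(33) = 1 + max(1, -1) = 2
  height(40) = 1 + max(2, -1) = 3
Height = 3


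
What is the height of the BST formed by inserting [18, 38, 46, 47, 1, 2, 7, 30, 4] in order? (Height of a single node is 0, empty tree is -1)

Insertion order: [18, 38, 46, 47, 1, 2, 7, 30, 4]
Tree (level-order array): [18, 1, 38, None, 2, 30, 46, None, 7, None, None, None, 47, 4]
Compute height bottom-up (empty subtree = -1):
  height(4) = 1 + max(-1, -1) = 0
  height(7) = 1 + max(0, -1) = 1
  height(2) = 1 + max(-1, 1) = 2
  height(1) = 1 + max(-1, 2) = 3
  height(30) = 1 + max(-1, -1) = 0
  height(47) = 1 + max(-1, -1) = 0
  height(46) = 1 + max(-1, 0) = 1
  height(38) = 1 + max(0, 1) = 2
  height(18) = 1 + max(3, 2) = 4
Height = 4


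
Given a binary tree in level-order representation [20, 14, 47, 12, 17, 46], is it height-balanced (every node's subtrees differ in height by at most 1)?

Tree (level-order array): [20, 14, 47, 12, 17, 46]
Definition: a tree is height-balanced if, at every node, |h(left) - h(right)| <= 1 (empty subtree has height -1).
Bottom-up per-node check:
  node 12: h_left=-1, h_right=-1, diff=0 [OK], height=0
  node 17: h_left=-1, h_right=-1, diff=0 [OK], height=0
  node 14: h_left=0, h_right=0, diff=0 [OK], height=1
  node 46: h_left=-1, h_right=-1, diff=0 [OK], height=0
  node 47: h_left=0, h_right=-1, diff=1 [OK], height=1
  node 20: h_left=1, h_right=1, diff=0 [OK], height=2
All nodes satisfy the balance condition.
Result: Balanced


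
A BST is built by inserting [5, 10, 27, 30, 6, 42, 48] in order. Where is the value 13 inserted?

Starting tree (level order): [5, None, 10, 6, 27, None, None, None, 30, None, 42, None, 48]
Insertion path: 5 -> 10 -> 27
Result: insert 13 as left child of 27
Final tree (level order): [5, None, 10, 6, 27, None, None, 13, 30, None, None, None, 42, None, 48]


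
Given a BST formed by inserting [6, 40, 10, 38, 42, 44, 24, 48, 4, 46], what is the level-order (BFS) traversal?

Tree insertion order: [6, 40, 10, 38, 42, 44, 24, 48, 4, 46]
Tree (level-order array): [6, 4, 40, None, None, 10, 42, None, 38, None, 44, 24, None, None, 48, None, None, 46]
BFS from the root, enqueuing left then right child of each popped node:
  queue [6] -> pop 6, enqueue [4, 40], visited so far: [6]
  queue [4, 40] -> pop 4, enqueue [none], visited so far: [6, 4]
  queue [40] -> pop 40, enqueue [10, 42], visited so far: [6, 4, 40]
  queue [10, 42] -> pop 10, enqueue [38], visited so far: [6, 4, 40, 10]
  queue [42, 38] -> pop 42, enqueue [44], visited so far: [6, 4, 40, 10, 42]
  queue [38, 44] -> pop 38, enqueue [24], visited so far: [6, 4, 40, 10, 42, 38]
  queue [44, 24] -> pop 44, enqueue [48], visited so far: [6, 4, 40, 10, 42, 38, 44]
  queue [24, 48] -> pop 24, enqueue [none], visited so far: [6, 4, 40, 10, 42, 38, 44, 24]
  queue [48] -> pop 48, enqueue [46], visited so far: [6, 4, 40, 10, 42, 38, 44, 24, 48]
  queue [46] -> pop 46, enqueue [none], visited so far: [6, 4, 40, 10, 42, 38, 44, 24, 48, 46]
Result: [6, 4, 40, 10, 42, 38, 44, 24, 48, 46]


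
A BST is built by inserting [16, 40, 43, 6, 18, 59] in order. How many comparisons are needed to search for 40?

Search path for 40: 16 -> 40
Found: True
Comparisons: 2


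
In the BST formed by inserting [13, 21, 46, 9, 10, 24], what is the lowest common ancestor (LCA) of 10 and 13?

Tree insertion order: [13, 21, 46, 9, 10, 24]
Tree (level-order array): [13, 9, 21, None, 10, None, 46, None, None, 24]
In a BST, the LCA of p=10, q=13 is the first node v on the
root-to-leaf path with p <= v <= q (go left if both < v, right if both > v).
Walk from root:
  at 13: 10 <= 13 <= 13, this is the LCA
LCA = 13


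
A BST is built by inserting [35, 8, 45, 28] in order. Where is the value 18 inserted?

Starting tree (level order): [35, 8, 45, None, 28]
Insertion path: 35 -> 8 -> 28
Result: insert 18 as left child of 28
Final tree (level order): [35, 8, 45, None, 28, None, None, 18]


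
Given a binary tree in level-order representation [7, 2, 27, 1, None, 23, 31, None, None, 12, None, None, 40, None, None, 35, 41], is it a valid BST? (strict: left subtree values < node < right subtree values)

Level-order array: [7, 2, 27, 1, None, 23, 31, None, None, 12, None, None, 40, None, None, 35, 41]
Validate using subtree bounds (lo, hi): at each node, require lo < value < hi,
then recurse left with hi=value and right with lo=value.
Preorder trace (stopping at first violation):
  at node 7 with bounds (-inf, +inf): OK
  at node 2 with bounds (-inf, 7): OK
  at node 1 with bounds (-inf, 2): OK
  at node 27 with bounds (7, +inf): OK
  at node 23 with bounds (7, 27): OK
  at node 12 with bounds (7, 23): OK
  at node 31 with bounds (27, +inf): OK
  at node 40 with bounds (31, +inf): OK
  at node 35 with bounds (31, 40): OK
  at node 41 with bounds (40, +inf): OK
No violation found at any node.
Result: Valid BST


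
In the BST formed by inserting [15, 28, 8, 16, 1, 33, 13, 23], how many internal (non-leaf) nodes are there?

Tree built from: [15, 28, 8, 16, 1, 33, 13, 23]
Tree (level-order array): [15, 8, 28, 1, 13, 16, 33, None, None, None, None, None, 23]
Rule: An internal node has at least one child.
Per-node child counts:
  node 15: 2 child(ren)
  node 8: 2 child(ren)
  node 1: 0 child(ren)
  node 13: 0 child(ren)
  node 28: 2 child(ren)
  node 16: 1 child(ren)
  node 23: 0 child(ren)
  node 33: 0 child(ren)
Matching nodes: [15, 8, 28, 16]
Count of internal (non-leaf) nodes: 4


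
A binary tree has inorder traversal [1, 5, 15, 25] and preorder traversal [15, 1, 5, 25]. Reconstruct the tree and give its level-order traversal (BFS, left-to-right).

Inorder:  [1, 5, 15, 25]
Preorder: [15, 1, 5, 25]
Algorithm: preorder visits root first, so consume preorder in order;
for each root, split the current inorder slice at that value into
left-subtree inorder and right-subtree inorder, then recurse.
Recursive splits:
  root=15; inorder splits into left=[1, 5], right=[25]
  root=1; inorder splits into left=[], right=[5]
  root=5; inorder splits into left=[], right=[]
  root=25; inorder splits into left=[], right=[]
Reconstructed level-order: [15, 1, 25, 5]


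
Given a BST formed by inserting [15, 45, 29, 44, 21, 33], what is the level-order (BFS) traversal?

Tree insertion order: [15, 45, 29, 44, 21, 33]
Tree (level-order array): [15, None, 45, 29, None, 21, 44, None, None, 33]
BFS from the root, enqueuing left then right child of each popped node:
  queue [15] -> pop 15, enqueue [45], visited so far: [15]
  queue [45] -> pop 45, enqueue [29], visited so far: [15, 45]
  queue [29] -> pop 29, enqueue [21, 44], visited so far: [15, 45, 29]
  queue [21, 44] -> pop 21, enqueue [none], visited so far: [15, 45, 29, 21]
  queue [44] -> pop 44, enqueue [33], visited so far: [15, 45, 29, 21, 44]
  queue [33] -> pop 33, enqueue [none], visited so far: [15, 45, 29, 21, 44, 33]
Result: [15, 45, 29, 21, 44, 33]


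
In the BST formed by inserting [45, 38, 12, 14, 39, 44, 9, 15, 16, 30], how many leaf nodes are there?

Tree built from: [45, 38, 12, 14, 39, 44, 9, 15, 16, 30]
Tree (level-order array): [45, 38, None, 12, 39, 9, 14, None, 44, None, None, None, 15, None, None, None, 16, None, 30]
Rule: A leaf has 0 children.
Per-node child counts:
  node 45: 1 child(ren)
  node 38: 2 child(ren)
  node 12: 2 child(ren)
  node 9: 0 child(ren)
  node 14: 1 child(ren)
  node 15: 1 child(ren)
  node 16: 1 child(ren)
  node 30: 0 child(ren)
  node 39: 1 child(ren)
  node 44: 0 child(ren)
Matching nodes: [9, 30, 44]
Count of leaf nodes: 3


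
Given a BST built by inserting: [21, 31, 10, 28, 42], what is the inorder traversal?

Tree insertion order: [21, 31, 10, 28, 42]
Tree (level-order array): [21, 10, 31, None, None, 28, 42]
Inorder traversal: [10, 21, 28, 31, 42]


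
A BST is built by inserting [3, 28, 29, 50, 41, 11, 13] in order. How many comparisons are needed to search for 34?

Search path for 34: 3 -> 28 -> 29 -> 50 -> 41
Found: False
Comparisons: 5


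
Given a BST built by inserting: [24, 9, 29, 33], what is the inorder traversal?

Tree insertion order: [24, 9, 29, 33]
Tree (level-order array): [24, 9, 29, None, None, None, 33]
Inorder traversal: [9, 24, 29, 33]


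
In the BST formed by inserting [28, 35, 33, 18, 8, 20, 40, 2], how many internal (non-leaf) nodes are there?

Tree built from: [28, 35, 33, 18, 8, 20, 40, 2]
Tree (level-order array): [28, 18, 35, 8, 20, 33, 40, 2]
Rule: An internal node has at least one child.
Per-node child counts:
  node 28: 2 child(ren)
  node 18: 2 child(ren)
  node 8: 1 child(ren)
  node 2: 0 child(ren)
  node 20: 0 child(ren)
  node 35: 2 child(ren)
  node 33: 0 child(ren)
  node 40: 0 child(ren)
Matching nodes: [28, 18, 8, 35]
Count of internal (non-leaf) nodes: 4


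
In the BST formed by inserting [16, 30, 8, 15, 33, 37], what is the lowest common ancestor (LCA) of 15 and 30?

Tree insertion order: [16, 30, 8, 15, 33, 37]
Tree (level-order array): [16, 8, 30, None, 15, None, 33, None, None, None, 37]
In a BST, the LCA of p=15, q=30 is the first node v on the
root-to-leaf path with p <= v <= q (go left if both < v, right if both > v).
Walk from root:
  at 16: 15 <= 16 <= 30, this is the LCA
LCA = 16


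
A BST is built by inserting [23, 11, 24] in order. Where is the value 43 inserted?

Starting tree (level order): [23, 11, 24]
Insertion path: 23 -> 24
Result: insert 43 as right child of 24
Final tree (level order): [23, 11, 24, None, None, None, 43]


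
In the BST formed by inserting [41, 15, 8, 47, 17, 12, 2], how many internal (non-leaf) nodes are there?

Tree built from: [41, 15, 8, 47, 17, 12, 2]
Tree (level-order array): [41, 15, 47, 8, 17, None, None, 2, 12]
Rule: An internal node has at least one child.
Per-node child counts:
  node 41: 2 child(ren)
  node 15: 2 child(ren)
  node 8: 2 child(ren)
  node 2: 0 child(ren)
  node 12: 0 child(ren)
  node 17: 0 child(ren)
  node 47: 0 child(ren)
Matching nodes: [41, 15, 8]
Count of internal (non-leaf) nodes: 3


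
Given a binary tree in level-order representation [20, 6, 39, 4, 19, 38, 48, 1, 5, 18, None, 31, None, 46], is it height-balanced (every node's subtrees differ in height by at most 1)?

Tree (level-order array): [20, 6, 39, 4, 19, 38, 48, 1, 5, 18, None, 31, None, 46]
Definition: a tree is height-balanced if, at every node, |h(left) - h(right)| <= 1 (empty subtree has height -1).
Bottom-up per-node check:
  node 1: h_left=-1, h_right=-1, diff=0 [OK], height=0
  node 5: h_left=-1, h_right=-1, diff=0 [OK], height=0
  node 4: h_left=0, h_right=0, diff=0 [OK], height=1
  node 18: h_left=-1, h_right=-1, diff=0 [OK], height=0
  node 19: h_left=0, h_right=-1, diff=1 [OK], height=1
  node 6: h_left=1, h_right=1, diff=0 [OK], height=2
  node 31: h_left=-1, h_right=-1, diff=0 [OK], height=0
  node 38: h_left=0, h_right=-1, diff=1 [OK], height=1
  node 46: h_left=-1, h_right=-1, diff=0 [OK], height=0
  node 48: h_left=0, h_right=-1, diff=1 [OK], height=1
  node 39: h_left=1, h_right=1, diff=0 [OK], height=2
  node 20: h_left=2, h_right=2, diff=0 [OK], height=3
All nodes satisfy the balance condition.
Result: Balanced


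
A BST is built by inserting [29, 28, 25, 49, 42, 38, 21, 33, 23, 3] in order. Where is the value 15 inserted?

Starting tree (level order): [29, 28, 49, 25, None, 42, None, 21, None, 38, None, 3, 23, 33]
Insertion path: 29 -> 28 -> 25 -> 21 -> 3
Result: insert 15 as right child of 3
Final tree (level order): [29, 28, 49, 25, None, 42, None, 21, None, 38, None, 3, 23, 33, None, None, 15]


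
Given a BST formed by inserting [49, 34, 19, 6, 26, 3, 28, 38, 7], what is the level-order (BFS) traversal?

Tree insertion order: [49, 34, 19, 6, 26, 3, 28, 38, 7]
Tree (level-order array): [49, 34, None, 19, 38, 6, 26, None, None, 3, 7, None, 28]
BFS from the root, enqueuing left then right child of each popped node:
  queue [49] -> pop 49, enqueue [34], visited so far: [49]
  queue [34] -> pop 34, enqueue [19, 38], visited so far: [49, 34]
  queue [19, 38] -> pop 19, enqueue [6, 26], visited so far: [49, 34, 19]
  queue [38, 6, 26] -> pop 38, enqueue [none], visited so far: [49, 34, 19, 38]
  queue [6, 26] -> pop 6, enqueue [3, 7], visited so far: [49, 34, 19, 38, 6]
  queue [26, 3, 7] -> pop 26, enqueue [28], visited so far: [49, 34, 19, 38, 6, 26]
  queue [3, 7, 28] -> pop 3, enqueue [none], visited so far: [49, 34, 19, 38, 6, 26, 3]
  queue [7, 28] -> pop 7, enqueue [none], visited so far: [49, 34, 19, 38, 6, 26, 3, 7]
  queue [28] -> pop 28, enqueue [none], visited so far: [49, 34, 19, 38, 6, 26, 3, 7, 28]
Result: [49, 34, 19, 38, 6, 26, 3, 7, 28]


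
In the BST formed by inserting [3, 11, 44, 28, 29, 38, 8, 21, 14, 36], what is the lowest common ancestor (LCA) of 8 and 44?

Tree insertion order: [3, 11, 44, 28, 29, 38, 8, 21, 14, 36]
Tree (level-order array): [3, None, 11, 8, 44, None, None, 28, None, 21, 29, 14, None, None, 38, None, None, 36]
In a BST, the LCA of p=8, q=44 is the first node v on the
root-to-leaf path with p <= v <= q (go left if both < v, right if both > v).
Walk from root:
  at 3: both 8 and 44 > 3, go right
  at 11: 8 <= 11 <= 44, this is the LCA
LCA = 11


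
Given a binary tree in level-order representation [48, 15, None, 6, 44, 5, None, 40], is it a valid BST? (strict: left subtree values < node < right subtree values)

Level-order array: [48, 15, None, 6, 44, 5, None, 40]
Validate using subtree bounds (lo, hi): at each node, require lo < value < hi,
then recurse left with hi=value and right with lo=value.
Preorder trace (stopping at first violation):
  at node 48 with bounds (-inf, +inf): OK
  at node 15 with bounds (-inf, 48): OK
  at node 6 with bounds (-inf, 15): OK
  at node 5 with bounds (-inf, 6): OK
  at node 44 with bounds (15, 48): OK
  at node 40 with bounds (15, 44): OK
No violation found at any node.
Result: Valid BST


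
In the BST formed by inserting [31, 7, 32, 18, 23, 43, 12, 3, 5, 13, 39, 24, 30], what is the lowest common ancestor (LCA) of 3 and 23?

Tree insertion order: [31, 7, 32, 18, 23, 43, 12, 3, 5, 13, 39, 24, 30]
Tree (level-order array): [31, 7, 32, 3, 18, None, 43, None, 5, 12, 23, 39, None, None, None, None, 13, None, 24, None, None, None, None, None, 30]
In a BST, the LCA of p=3, q=23 is the first node v on the
root-to-leaf path with p <= v <= q (go left if both < v, right if both > v).
Walk from root:
  at 31: both 3 and 23 < 31, go left
  at 7: 3 <= 7 <= 23, this is the LCA
LCA = 7


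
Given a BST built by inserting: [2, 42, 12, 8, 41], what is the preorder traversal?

Tree insertion order: [2, 42, 12, 8, 41]
Tree (level-order array): [2, None, 42, 12, None, 8, 41]
Preorder traversal: [2, 42, 12, 8, 41]


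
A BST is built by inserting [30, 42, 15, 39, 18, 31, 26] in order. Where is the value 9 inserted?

Starting tree (level order): [30, 15, 42, None, 18, 39, None, None, 26, 31]
Insertion path: 30 -> 15
Result: insert 9 as left child of 15
Final tree (level order): [30, 15, 42, 9, 18, 39, None, None, None, None, 26, 31]


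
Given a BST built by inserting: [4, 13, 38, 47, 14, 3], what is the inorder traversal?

Tree insertion order: [4, 13, 38, 47, 14, 3]
Tree (level-order array): [4, 3, 13, None, None, None, 38, 14, 47]
Inorder traversal: [3, 4, 13, 14, 38, 47]


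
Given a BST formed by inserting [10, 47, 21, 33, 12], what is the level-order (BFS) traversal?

Tree insertion order: [10, 47, 21, 33, 12]
Tree (level-order array): [10, None, 47, 21, None, 12, 33]
BFS from the root, enqueuing left then right child of each popped node:
  queue [10] -> pop 10, enqueue [47], visited so far: [10]
  queue [47] -> pop 47, enqueue [21], visited so far: [10, 47]
  queue [21] -> pop 21, enqueue [12, 33], visited so far: [10, 47, 21]
  queue [12, 33] -> pop 12, enqueue [none], visited so far: [10, 47, 21, 12]
  queue [33] -> pop 33, enqueue [none], visited so far: [10, 47, 21, 12, 33]
Result: [10, 47, 21, 12, 33]


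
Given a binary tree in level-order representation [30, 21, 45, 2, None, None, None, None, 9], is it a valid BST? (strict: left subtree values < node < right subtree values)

Level-order array: [30, 21, 45, 2, None, None, None, None, 9]
Validate using subtree bounds (lo, hi): at each node, require lo < value < hi,
then recurse left with hi=value and right with lo=value.
Preorder trace (stopping at first violation):
  at node 30 with bounds (-inf, +inf): OK
  at node 21 with bounds (-inf, 30): OK
  at node 2 with bounds (-inf, 21): OK
  at node 9 with bounds (2, 21): OK
  at node 45 with bounds (30, +inf): OK
No violation found at any node.
Result: Valid BST


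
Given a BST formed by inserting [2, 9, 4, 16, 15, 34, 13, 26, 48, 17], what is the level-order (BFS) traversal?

Tree insertion order: [2, 9, 4, 16, 15, 34, 13, 26, 48, 17]
Tree (level-order array): [2, None, 9, 4, 16, None, None, 15, 34, 13, None, 26, 48, None, None, 17]
BFS from the root, enqueuing left then right child of each popped node:
  queue [2] -> pop 2, enqueue [9], visited so far: [2]
  queue [9] -> pop 9, enqueue [4, 16], visited so far: [2, 9]
  queue [4, 16] -> pop 4, enqueue [none], visited so far: [2, 9, 4]
  queue [16] -> pop 16, enqueue [15, 34], visited so far: [2, 9, 4, 16]
  queue [15, 34] -> pop 15, enqueue [13], visited so far: [2, 9, 4, 16, 15]
  queue [34, 13] -> pop 34, enqueue [26, 48], visited so far: [2, 9, 4, 16, 15, 34]
  queue [13, 26, 48] -> pop 13, enqueue [none], visited so far: [2, 9, 4, 16, 15, 34, 13]
  queue [26, 48] -> pop 26, enqueue [17], visited so far: [2, 9, 4, 16, 15, 34, 13, 26]
  queue [48, 17] -> pop 48, enqueue [none], visited so far: [2, 9, 4, 16, 15, 34, 13, 26, 48]
  queue [17] -> pop 17, enqueue [none], visited so far: [2, 9, 4, 16, 15, 34, 13, 26, 48, 17]
Result: [2, 9, 4, 16, 15, 34, 13, 26, 48, 17]


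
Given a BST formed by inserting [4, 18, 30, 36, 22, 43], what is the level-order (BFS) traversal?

Tree insertion order: [4, 18, 30, 36, 22, 43]
Tree (level-order array): [4, None, 18, None, 30, 22, 36, None, None, None, 43]
BFS from the root, enqueuing left then right child of each popped node:
  queue [4] -> pop 4, enqueue [18], visited so far: [4]
  queue [18] -> pop 18, enqueue [30], visited so far: [4, 18]
  queue [30] -> pop 30, enqueue [22, 36], visited so far: [4, 18, 30]
  queue [22, 36] -> pop 22, enqueue [none], visited so far: [4, 18, 30, 22]
  queue [36] -> pop 36, enqueue [43], visited so far: [4, 18, 30, 22, 36]
  queue [43] -> pop 43, enqueue [none], visited so far: [4, 18, 30, 22, 36, 43]
Result: [4, 18, 30, 22, 36, 43]


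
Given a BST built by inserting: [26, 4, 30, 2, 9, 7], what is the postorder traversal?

Tree insertion order: [26, 4, 30, 2, 9, 7]
Tree (level-order array): [26, 4, 30, 2, 9, None, None, None, None, 7]
Postorder traversal: [2, 7, 9, 4, 30, 26]


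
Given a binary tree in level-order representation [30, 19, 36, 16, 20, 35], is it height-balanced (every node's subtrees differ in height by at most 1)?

Tree (level-order array): [30, 19, 36, 16, 20, 35]
Definition: a tree is height-balanced if, at every node, |h(left) - h(right)| <= 1 (empty subtree has height -1).
Bottom-up per-node check:
  node 16: h_left=-1, h_right=-1, diff=0 [OK], height=0
  node 20: h_left=-1, h_right=-1, diff=0 [OK], height=0
  node 19: h_left=0, h_right=0, diff=0 [OK], height=1
  node 35: h_left=-1, h_right=-1, diff=0 [OK], height=0
  node 36: h_left=0, h_right=-1, diff=1 [OK], height=1
  node 30: h_left=1, h_right=1, diff=0 [OK], height=2
All nodes satisfy the balance condition.
Result: Balanced


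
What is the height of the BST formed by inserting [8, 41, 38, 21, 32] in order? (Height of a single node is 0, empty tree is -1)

Insertion order: [8, 41, 38, 21, 32]
Tree (level-order array): [8, None, 41, 38, None, 21, None, None, 32]
Compute height bottom-up (empty subtree = -1):
  height(32) = 1 + max(-1, -1) = 0
  height(21) = 1 + max(-1, 0) = 1
  height(38) = 1 + max(1, -1) = 2
  height(41) = 1 + max(2, -1) = 3
  height(8) = 1 + max(-1, 3) = 4
Height = 4


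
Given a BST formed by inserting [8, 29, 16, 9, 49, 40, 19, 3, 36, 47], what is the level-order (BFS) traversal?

Tree insertion order: [8, 29, 16, 9, 49, 40, 19, 3, 36, 47]
Tree (level-order array): [8, 3, 29, None, None, 16, 49, 9, 19, 40, None, None, None, None, None, 36, 47]
BFS from the root, enqueuing left then right child of each popped node:
  queue [8] -> pop 8, enqueue [3, 29], visited so far: [8]
  queue [3, 29] -> pop 3, enqueue [none], visited so far: [8, 3]
  queue [29] -> pop 29, enqueue [16, 49], visited so far: [8, 3, 29]
  queue [16, 49] -> pop 16, enqueue [9, 19], visited so far: [8, 3, 29, 16]
  queue [49, 9, 19] -> pop 49, enqueue [40], visited so far: [8, 3, 29, 16, 49]
  queue [9, 19, 40] -> pop 9, enqueue [none], visited so far: [8, 3, 29, 16, 49, 9]
  queue [19, 40] -> pop 19, enqueue [none], visited so far: [8, 3, 29, 16, 49, 9, 19]
  queue [40] -> pop 40, enqueue [36, 47], visited so far: [8, 3, 29, 16, 49, 9, 19, 40]
  queue [36, 47] -> pop 36, enqueue [none], visited so far: [8, 3, 29, 16, 49, 9, 19, 40, 36]
  queue [47] -> pop 47, enqueue [none], visited so far: [8, 3, 29, 16, 49, 9, 19, 40, 36, 47]
Result: [8, 3, 29, 16, 49, 9, 19, 40, 36, 47]


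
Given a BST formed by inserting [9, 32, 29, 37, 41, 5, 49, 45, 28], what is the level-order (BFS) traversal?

Tree insertion order: [9, 32, 29, 37, 41, 5, 49, 45, 28]
Tree (level-order array): [9, 5, 32, None, None, 29, 37, 28, None, None, 41, None, None, None, 49, 45]
BFS from the root, enqueuing left then right child of each popped node:
  queue [9] -> pop 9, enqueue [5, 32], visited so far: [9]
  queue [5, 32] -> pop 5, enqueue [none], visited so far: [9, 5]
  queue [32] -> pop 32, enqueue [29, 37], visited so far: [9, 5, 32]
  queue [29, 37] -> pop 29, enqueue [28], visited so far: [9, 5, 32, 29]
  queue [37, 28] -> pop 37, enqueue [41], visited so far: [9, 5, 32, 29, 37]
  queue [28, 41] -> pop 28, enqueue [none], visited so far: [9, 5, 32, 29, 37, 28]
  queue [41] -> pop 41, enqueue [49], visited so far: [9, 5, 32, 29, 37, 28, 41]
  queue [49] -> pop 49, enqueue [45], visited so far: [9, 5, 32, 29, 37, 28, 41, 49]
  queue [45] -> pop 45, enqueue [none], visited so far: [9, 5, 32, 29, 37, 28, 41, 49, 45]
Result: [9, 5, 32, 29, 37, 28, 41, 49, 45]


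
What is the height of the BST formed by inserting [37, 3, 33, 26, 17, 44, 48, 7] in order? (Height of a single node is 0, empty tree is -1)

Insertion order: [37, 3, 33, 26, 17, 44, 48, 7]
Tree (level-order array): [37, 3, 44, None, 33, None, 48, 26, None, None, None, 17, None, 7]
Compute height bottom-up (empty subtree = -1):
  height(7) = 1 + max(-1, -1) = 0
  height(17) = 1 + max(0, -1) = 1
  height(26) = 1 + max(1, -1) = 2
  height(33) = 1 + max(2, -1) = 3
  height(3) = 1 + max(-1, 3) = 4
  height(48) = 1 + max(-1, -1) = 0
  height(44) = 1 + max(-1, 0) = 1
  height(37) = 1 + max(4, 1) = 5
Height = 5


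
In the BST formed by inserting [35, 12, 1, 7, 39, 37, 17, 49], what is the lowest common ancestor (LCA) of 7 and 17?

Tree insertion order: [35, 12, 1, 7, 39, 37, 17, 49]
Tree (level-order array): [35, 12, 39, 1, 17, 37, 49, None, 7]
In a BST, the LCA of p=7, q=17 is the first node v on the
root-to-leaf path with p <= v <= q (go left if both < v, right if both > v).
Walk from root:
  at 35: both 7 and 17 < 35, go left
  at 12: 7 <= 12 <= 17, this is the LCA
LCA = 12


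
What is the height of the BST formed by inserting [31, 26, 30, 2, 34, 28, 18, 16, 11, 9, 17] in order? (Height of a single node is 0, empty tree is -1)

Insertion order: [31, 26, 30, 2, 34, 28, 18, 16, 11, 9, 17]
Tree (level-order array): [31, 26, 34, 2, 30, None, None, None, 18, 28, None, 16, None, None, None, 11, 17, 9]
Compute height bottom-up (empty subtree = -1):
  height(9) = 1 + max(-1, -1) = 0
  height(11) = 1 + max(0, -1) = 1
  height(17) = 1 + max(-1, -1) = 0
  height(16) = 1 + max(1, 0) = 2
  height(18) = 1 + max(2, -1) = 3
  height(2) = 1 + max(-1, 3) = 4
  height(28) = 1 + max(-1, -1) = 0
  height(30) = 1 + max(0, -1) = 1
  height(26) = 1 + max(4, 1) = 5
  height(34) = 1 + max(-1, -1) = 0
  height(31) = 1 + max(5, 0) = 6
Height = 6


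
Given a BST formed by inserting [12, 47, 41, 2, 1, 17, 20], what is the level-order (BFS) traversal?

Tree insertion order: [12, 47, 41, 2, 1, 17, 20]
Tree (level-order array): [12, 2, 47, 1, None, 41, None, None, None, 17, None, None, 20]
BFS from the root, enqueuing left then right child of each popped node:
  queue [12] -> pop 12, enqueue [2, 47], visited so far: [12]
  queue [2, 47] -> pop 2, enqueue [1], visited so far: [12, 2]
  queue [47, 1] -> pop 47, enqueue [41], visited so far: [12, 2, 47]
  queue [1, 41] -> pop 1, enqueue [none], visited so far: [12, 2, 47, 1]
  queue [41] -> pop 41, enqueue [17], visited so far: [12, 2, 47, 1, 41]
  queue [17] -> pop 17, enqueue [20], visited so far: [12, 2, 47, 1, 41, 17]
  queue [20] -> pop 20, enqueue [none], visited so far: [12, 2, 47, 1, 41, 17, 20]
Result: [12, 2, 47, 1, 41, 17, 20]


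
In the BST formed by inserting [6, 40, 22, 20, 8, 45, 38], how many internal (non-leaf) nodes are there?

Tree built from: [6, 40, 22, 20, 8, 45, 38]
Tree (level-order array): [6, None, 40, 22, 45, 20, 38, None, None, 8]
Rule: An internal node has at least one child.
Per-node child counts:
  node 6: 1 child(ren)
  node 40: 2 child(ren)
  node 22: 2 child(ren)
  node 20: 1 child(ren)
  node 8: 0 child(ren)
  node 38: 0 child(ren)
  node 45: 0 child(ren)
Matching nodes: [6, 40, 22, 20]
Count of internal (non-leaf) nodes: 4


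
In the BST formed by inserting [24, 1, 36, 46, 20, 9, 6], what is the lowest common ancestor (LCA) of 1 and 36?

Tree insertion order: [24, 1, 36, 46, 20, 9, 6]
Tree (level-order array): [24, 1, 36, None, 20, None, 46, 9, None, None, None, 6]
In a BST, the LCA of p=1, q=36 is the first node v on the
root-to-leaf path with p <= v <= q (go left if both < v, right if both > v).
Walk from root:
  at 24: 1 <= 24 <= 36, this is the LCA
LCA = 24


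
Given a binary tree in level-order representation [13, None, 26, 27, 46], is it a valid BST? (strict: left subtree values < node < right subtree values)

Level-order array: [13, None, 26, 27, 46]
Validate using subtree bounds (lo, hi): at each node, require lo < value < hi,
then recurse left with hi=value and right with lo=value.
Preorder trace (stopping at first violation):
  at node 13 with bounds (-inf, +inf): OK
  at node 26 with bounds (13, +inf): OK
  at node 27 with bounds (13, 26): VIOLATION
Node 27 violates its bound: not (13 < 27 < 26).
Result: Not a valid BST


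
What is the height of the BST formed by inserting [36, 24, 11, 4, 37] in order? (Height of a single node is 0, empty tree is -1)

Insertion order: [36, 24, 11, 4, 37]
Tree (level-order array): [36, 24, 37, 11, None, None, None, 4]
Compute height bottom-up (empty subtree = -1):
  height(4) = 1 + max(-1, -1) = 0
  height(11) = 1 + max(0, -1) = 1
  height(24) = 1 + max(1, -1) = 2
  height(37) = 1 + max(-1, -1) = 0
  height(36) = 1 + max(2, 0) = 3
Height = 3


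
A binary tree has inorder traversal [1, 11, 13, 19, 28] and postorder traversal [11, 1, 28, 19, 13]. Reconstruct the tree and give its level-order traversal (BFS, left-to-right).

Inorder:   [1, 11, 13, 19, 28]
Postorder: [11, 1, 28, 19, 13]
Algorithm: postorder visits root last, so walk postorder right-to-left;
each value is the root of the current inorder slice — split it at that
value, recurse on the right subtree first, then the left.
Recursive splits:
  root=13; inorder splits into left=[1, 11], right=[19, 28]
  root=19; inorder splits into left=[], right=[28]
  root=28; inorder splits into left=[], right=[]
  root=1; inorder splits into left=[], right=[11]
  root=11; inorder splits into left=[], right=[]
Reconstructed level-order: [13, 1, 19, 11, 28]


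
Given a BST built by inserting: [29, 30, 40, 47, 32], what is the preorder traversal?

Tree insertion order: [29, 30, 40, 47, 32]
Tree (level-order array): [29, None, 30, None, 40, 32, 47]
Preorder traversal: [29, 30, 40, 32, 47]


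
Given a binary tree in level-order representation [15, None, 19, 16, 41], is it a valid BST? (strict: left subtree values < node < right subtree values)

Level-order array: [15, None, 19, 16, 41]
Validate using subtree bounds (lo, hi): at each node, require lo < value < hi,
then recurse left with hi=value and right with lo=value.
Preorder trace (stopping at first violation):
  at node 15 with bounds (-inf, +inf): OK
  at node 19 with bounds (15, +inf): OK
  at node 16 with bounds (15, 19): OK
  at node 41 with bounds (19, +inf): OK
No violation found at any node.
Result: Valid BST


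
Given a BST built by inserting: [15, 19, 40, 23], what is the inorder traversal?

Tree insertion order: [15, 19, 40, 23]
Tree (level-order array): [15, None, 19, None, 40, 23]
Inorder traversal: [15, 19, 23, 40]


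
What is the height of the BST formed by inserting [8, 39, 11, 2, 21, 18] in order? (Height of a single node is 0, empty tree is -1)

Insertion order: [8, 39, 11, 2, 21, 18]
Tree (level-order array): [8, 2, 39, None, None, 11, None, None, 21, 18]
Compute height bottom-up (empty subtree = -1):
  height(2) = 1 + max(-1, -1) = 0
  height(18) = 1 + max(-1, -1) = 0
  height(21) = 1 + max(0, -1) = 1
  height(11) = 1 + max(-1, 1) = 2
  height(39) = 1 + max(2, -1) = 3
  height(8) = 1 + max(0, 3) = 4
Height = 4


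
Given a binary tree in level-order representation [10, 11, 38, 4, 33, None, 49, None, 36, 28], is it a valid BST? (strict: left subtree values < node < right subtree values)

Level-order array: [10, 11, 38, 4, 33, None, 49, None, 36, 28]
Validate using subtree bounds (lo, hi): at each node, require lo < value < hi,
then recurse left with hi=value and right with lo=value.
Preorder trace (stopping at first violation):
  at node 10 with bounds (-inf, +inf): OK
  at node 11 with bounds (-inf, 10): VIOLATION
Node 11 violates its bound: not (-inf < 11 < 10).
Result: Not a valid BST


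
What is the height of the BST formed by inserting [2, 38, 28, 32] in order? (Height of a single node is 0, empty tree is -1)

Insertion order: [2, 38, 28, 32]
Tree (level-order array): [2, None, 38, 28, None, None, 32]
Compute height bottom-up (empty subtree = -1):
  height(32) = 1 + max(-1, -1) = 0
  height(28) = 1 + max(-1, 0) = 1
  height(38) = 1 + max(1, -1) = 2
  height(2) = 1 + max(-1, 2) = 3
Height = 3


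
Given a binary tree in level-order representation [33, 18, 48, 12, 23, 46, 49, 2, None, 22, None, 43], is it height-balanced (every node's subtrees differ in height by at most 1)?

Tree (level-order array): [33, 18, 48, 12, 23, 46, 49, 2, None, 22, None, 43]
Definition: a tree is height-balanced if, at every node, |h(left) - h(right)| <= 1 (empty subtree has height -1).
Bottom-up per-node check:
  node 2: h_left=-1, h_right=-1, diff=0 [OK], height=0
  node 12: h_left=0, h_right=-1, diff=1 [OK], height=1
  node 22: h_left=-1, h_right=-1, diff=0 [OK], height=0
  node 23: h_left=0, h_right=-1, diff=1 [OK], height=1
  node 18: h_left=1, h_right=1, diff=0 [OK], height=2
  node 43: h_left=-1, h_right=-1, diff=0 [OK], height=0
  node 46: h_left=0, h_right=-1, diff=1 [OK], height=1
  node 49: h_left=-1, h_right=-1, diff=0 [OK], height=0
  node 48: h_left=1, h_right=0, diff=1 [OK], height=2
  node 33: h_left=2, h_right=2, diff=0 [OK], height=3
All nodes satisfy the balance condition.
Result: Balanced


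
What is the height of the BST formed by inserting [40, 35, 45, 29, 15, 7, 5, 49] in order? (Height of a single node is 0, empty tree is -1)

Insertion order: [40, 35, 45, 29, 15, 7, 5, 49]
Tree (level-order array): [40, 35, 45, 29, None, None, 49, 15, None, None, None, 7, None, 5]
Compute height bottom-up (empty subtree = -1):
  height(5) = 1 + max(-1, -1) = 0
  height(7) = 1 + max(0, -1) = 1
  height(15) = 1 + max(1, -1) = 2
  height(29) = 1 + max(2, -1) = 3
  height(35) = 1 + max(3, -1) = 4
  height(49) = 1 + max(-1, -1) = 0
  height(45) = 1 + max(-1, 0) = 1
  height(40) = 1 + max(4, 1) = 5
Height = 5


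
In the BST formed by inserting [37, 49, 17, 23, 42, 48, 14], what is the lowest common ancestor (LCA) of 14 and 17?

Tree insertion order: [37, 49, 17, 23, 42, 48, 14]
Tree (level-order array): [37, 17, 49, 14, 23, 42, None, None, None, None, None, None, 48]
In a BST, the LCA of p=14, q=17 is the first node v on the
root-to-leaf path with p <= v <= q (go left if both < v, right if both > v).
Walk from root:
  at 37: both 14 and 17 < 37, go left
  at 17: 14 <= 17 <= 17, this is the LCA
LCA = 17


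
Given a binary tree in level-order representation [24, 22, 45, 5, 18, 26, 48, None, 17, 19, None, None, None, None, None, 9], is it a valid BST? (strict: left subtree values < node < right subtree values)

Level-order array: [24, 22, 45, 5, 18, 26, 48, None, 17, 19, None, None, None, None, None, 9]
Validate using subtree bounds (lo, hi): at each node, require lo < value < hi,
then recurse left with hi=value and right with lo=value.
Preorder trace (stopping at first violation):
  at node 24 with bounds (-inf, +inf): OK
  at node 22 with bounds (-inf, 24): OK
  at node 5 with bounds (-inf, 22): OK
  at node 17 with bounds (5, 22): OK
  at node 9 with bounds (5, 17): OK
  at node 18 with bounds (22, 24): VIOLATION
Node 18 violates its bound: not (22 < 18 < 24).
Result: Not a valid BST


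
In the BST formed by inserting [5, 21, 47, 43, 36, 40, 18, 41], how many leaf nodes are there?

Tree built from: [5, 21, 47, 43, 36, 40, 18, 41]
Tree (level-order array): [5, None, 21, 18, 47, None, None, 43, None, 36, None, None, 40, None, 41]
Rule: A leaf has 0 children.
Per-node child counts:
  node 5: 1 child(ren)
  node 21: 2 child(ren)
  node 18: 0 child(ren)
  node 47: 1 child(ren)
  node 43: 1 child(ren)
  node 36: 1 child(ren)
  node 40: 1 child(ren)
  node 41: 0 child(ren)
Matching nodes: [18, 41]
Count of leaf nodes: 2


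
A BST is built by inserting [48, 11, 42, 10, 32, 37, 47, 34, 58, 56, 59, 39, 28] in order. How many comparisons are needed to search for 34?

Search path for 34: 48 -> 11 -> 42 -> 32 -> 37 -> 34
Found: True
Comparisons: 6


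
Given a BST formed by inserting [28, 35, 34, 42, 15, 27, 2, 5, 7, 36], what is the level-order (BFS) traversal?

Tree insertion order: [28, 35, 34, 42, 15, 27, 2, 5, 7, 36]
Tree (level-order array): [28, 15, 35, 2, 27, 34, 42, None, 5, None, None, None, None, 36, None, None, 7]
BFS from the root, enqueuing left then right child of each popped node:
  queue [28] -> pop 28, enqueue [15, 35], visited so far: [28]
  queue [15, 35] -> pop 15, enqueue [2, 27], visited so far: [28, 15]
  queue [35, 2, 27] -> pop 35, enqueue [34, 42], visited so far: [28, 15, 35]
  queue [2, 27, 34, 42] -> pop 2, enqueue [5], visited so far: [28, 15, 35, 2]
  queue [27, 34, 42, 5] -> pop 27, enqueue [none], visited so far: [28, 15, 35, 2, 27]
  queue [34, 42, 5] -> pop 34, enqueue [none], visited so far: [28, 15, 35, 2, 27, 34]
  queue [42, 5] -> pop 42, enqueue [36], visited so far: [28, 15, 35, 2, 27, 34, 42]
  queue [5, 36] -> pop 5, enqueue [7], visited so far: [28, 15, 35, 2, 27, 34, 42, 5]
  queue [36, 7] -> pop 36, enqueue [none], visited so far: [28, 15, 35, 2, 27, 34, 42, 5, 36]
  queue [7] -> pop 7, enqueue [none], visited so far: [28, 15, 35, 2, 27, 34, 42, 5, 36, 7]
Result: [28, 15, 35, 2, 27, 34, 42, 5, 36, 7]


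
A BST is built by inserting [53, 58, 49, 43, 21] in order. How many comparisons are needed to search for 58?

Search path for 58: 53 -> 58
Found: True
Comparisons: 2


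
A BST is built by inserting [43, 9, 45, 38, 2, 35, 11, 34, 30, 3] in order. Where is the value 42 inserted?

Starting tree (level order): [43, 9, 45, 2, 38, None, None, None, 3, 35, None, None, None, 11, None, None, 34, 30]
Insertion path: 43 -> 9 -> 38
Result: insert 42 as right child of 38
Final tree (level order): [43, 9, 45, 2, 38, None, None, None, 3, 35, 42, None, None, 11, None, None, None, None, 34, 30]


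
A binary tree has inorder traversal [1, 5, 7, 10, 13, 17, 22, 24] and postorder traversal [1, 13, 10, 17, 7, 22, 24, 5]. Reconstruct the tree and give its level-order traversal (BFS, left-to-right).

Inorder:   [1, 5, 7, 10, 13, 17, 22, 24]
Postorder: [1, 13, 10, 17, 7, 22, 24, 5]
Algorithm: postorder visits root last, so walk postorder right-to-left;
each value is the root of the current inorder slice — split it at that
value, recurse on the right subtree first, then the left.
Recursive splits:
  root=5; inorder splits into left=[1], right=[7, 10, 13, 17, 22, 24]
  root=24; inorder splits into left=[7, 10, 13, 17, 22], right=[]
  root=22; inorder splits into left=[7, 10, 13, 17], right=[]
  root=7; inorder splits into left=[], right=[10, 13, 17]
  root=17; inorder splits into left=[10, 13], right=[]
  root=10; inorder splits into left=[], right=[13]
  root=13; inorder splits into left=[], right=[]
  root=1; inorder splits into left=[], right=[]
Reconstructed level-order: [5, 1, 24, 22, 7, 17, 10, 13]
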